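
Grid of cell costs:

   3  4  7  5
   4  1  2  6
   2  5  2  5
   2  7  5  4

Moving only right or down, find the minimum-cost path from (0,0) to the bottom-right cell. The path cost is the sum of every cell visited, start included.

Take r0c0→r0c1→r1c1→r1c2→r2c2→r2c3→r3c3 for a total of 3 + 4 + 1 + 2 + 2 + 5 + 4 = 21.
(Top row then right column would cost 34.)

21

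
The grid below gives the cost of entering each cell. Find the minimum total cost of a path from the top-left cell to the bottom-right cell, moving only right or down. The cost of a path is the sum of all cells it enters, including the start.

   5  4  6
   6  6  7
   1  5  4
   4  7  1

Cheapest: [0,0] [1,0] [2,0] [2,1] [2,2] [3,2]
  5 + 6 + 1 + 5 + 4 + 1 = 22
For comparison, the top-then-right route costs 27.

22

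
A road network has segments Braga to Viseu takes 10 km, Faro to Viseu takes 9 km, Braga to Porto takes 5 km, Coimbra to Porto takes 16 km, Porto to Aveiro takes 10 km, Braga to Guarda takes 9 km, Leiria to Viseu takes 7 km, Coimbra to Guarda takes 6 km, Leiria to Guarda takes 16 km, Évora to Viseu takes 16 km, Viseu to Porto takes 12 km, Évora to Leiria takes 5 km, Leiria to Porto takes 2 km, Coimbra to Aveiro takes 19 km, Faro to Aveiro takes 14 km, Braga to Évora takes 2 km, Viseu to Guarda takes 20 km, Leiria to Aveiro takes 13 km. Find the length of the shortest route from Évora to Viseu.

12

A few of the Évora→Viseu routes:
Évora → Braga → Viseu: 2 + 10 = 12
Évora → Braga → Porto → Leiria → Viseu: 2 + 5 + 2 + 7 = 16
Évora → Viseu: 16
Évora → Leiria → Viseu: 5 + 7 = 12
Évora → Braga → Porto → Viseu: 2 + 5 + 12 = 19
Best route has total 12 km.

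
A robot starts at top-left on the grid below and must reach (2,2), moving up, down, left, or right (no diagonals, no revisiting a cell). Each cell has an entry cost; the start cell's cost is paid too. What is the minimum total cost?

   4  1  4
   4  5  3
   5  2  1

13

Take [0,0]→[0,1]→[0,2]→[1,2]→[2,2] for a total of 4 + 1 + 4 + 3 + 1 = 13.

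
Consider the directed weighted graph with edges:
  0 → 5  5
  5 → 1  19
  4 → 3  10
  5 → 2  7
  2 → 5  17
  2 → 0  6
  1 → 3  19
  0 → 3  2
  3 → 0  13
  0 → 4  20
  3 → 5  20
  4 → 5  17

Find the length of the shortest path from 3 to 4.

33

Paths from 3 to 4:
3-0-4: 13 + 20 = 33
3-5-2-0-4: 20 + 7 + 6 + 20 = 53
The minimum is 33.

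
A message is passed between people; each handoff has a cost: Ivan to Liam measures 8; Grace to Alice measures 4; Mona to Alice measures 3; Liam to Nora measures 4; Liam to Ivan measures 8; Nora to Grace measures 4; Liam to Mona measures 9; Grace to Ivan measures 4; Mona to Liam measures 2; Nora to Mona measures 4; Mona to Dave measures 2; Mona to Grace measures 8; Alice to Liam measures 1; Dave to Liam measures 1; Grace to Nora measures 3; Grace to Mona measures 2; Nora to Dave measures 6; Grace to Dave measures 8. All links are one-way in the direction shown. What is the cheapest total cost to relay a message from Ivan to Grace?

16

Candidate routes:
Ivan→Liam→Nora→Grace: 8 + 4 + 4 = 16
Ivan→Liam→Mona→Grace: 8 + 9 + 8 = 25
Ivan→Liam→Nora→Mona→Grace: 8 + 4 + 4 + 8 = 24
Best route has total 16.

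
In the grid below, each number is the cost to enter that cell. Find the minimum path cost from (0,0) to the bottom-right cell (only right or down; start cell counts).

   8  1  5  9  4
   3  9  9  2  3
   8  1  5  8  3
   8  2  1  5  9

Take [0,0] -> [0,1] -> [1,1] -> [2,1] -> [3,1] -> [3,2] -> [3,3] -> [3,4] for a total of 8 + 1 + 9 + 1 + 2 + 1 + 5 + 9 = 36.
(Top row then right column would cost 42.)

36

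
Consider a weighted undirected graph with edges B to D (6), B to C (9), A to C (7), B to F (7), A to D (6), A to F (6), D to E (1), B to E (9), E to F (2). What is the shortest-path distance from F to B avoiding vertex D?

7

Routes from F to B avoiding D:
F→A→C→B: 6 + 7 + 9 = 22
F→B: 7
F→E→B: 2 + 9 = 11
The minimum is 7.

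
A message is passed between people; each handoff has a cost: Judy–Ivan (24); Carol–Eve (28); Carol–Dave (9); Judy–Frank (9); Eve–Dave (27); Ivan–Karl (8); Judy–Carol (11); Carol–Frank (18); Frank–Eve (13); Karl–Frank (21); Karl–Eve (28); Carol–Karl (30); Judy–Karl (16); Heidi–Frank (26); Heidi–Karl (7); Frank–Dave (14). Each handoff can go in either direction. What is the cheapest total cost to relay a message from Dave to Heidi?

40

Checking several routes:
Dave - Carol - Frank - Heidi: 9 + 18 + 26 = 53
Dave - Frank - Karl - Heidi: 14 + 21 + 7 = 42
Dave - Carol - Karl - Heidi: 9 + 30 + 7 = 46
Dave - Frank - Heidi: 14 + 26 = 40
Dave - Frank - Judy - Karl - Heidi: 14 + 9 + 16 + 7 = 46
Dave - Carol - Judy - Karl - Heidi: 9 + 11 + 16 + 7 = 43
The minimum is 40.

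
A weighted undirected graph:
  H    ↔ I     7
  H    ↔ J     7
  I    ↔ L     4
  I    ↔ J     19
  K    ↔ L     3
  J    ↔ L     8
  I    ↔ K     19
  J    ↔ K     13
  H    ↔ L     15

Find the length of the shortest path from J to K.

Some routes from J to K:
J → H → I → L → K: 7 + 7 + 4 + 3 = 21
J → K: 13
J → L → I → K: 8 + 4 + 19 = 31
J → H → L → K: 7 + 15 + 3 = 25
J → L → K: 8 + 3 = 11
J → I → L → K: 19 + 4 + 3 = 26
Shortest: 11.

11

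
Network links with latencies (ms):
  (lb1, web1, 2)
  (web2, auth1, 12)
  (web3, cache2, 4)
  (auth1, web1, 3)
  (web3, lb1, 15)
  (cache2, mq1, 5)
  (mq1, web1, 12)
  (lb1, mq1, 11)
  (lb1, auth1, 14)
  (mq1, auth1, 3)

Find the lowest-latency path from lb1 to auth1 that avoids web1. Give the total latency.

14

Routes from lb1 to auth1 avoiding web1:
lb1 -> web3 -> cache2 -> mq1 -> auth1: 15 + 4 + 5 + 3 = 27
lb1 -> mq1 -> auth1: 11 + 3 = 14
lb1 -> auth1: 14
The minimum is 14 ms.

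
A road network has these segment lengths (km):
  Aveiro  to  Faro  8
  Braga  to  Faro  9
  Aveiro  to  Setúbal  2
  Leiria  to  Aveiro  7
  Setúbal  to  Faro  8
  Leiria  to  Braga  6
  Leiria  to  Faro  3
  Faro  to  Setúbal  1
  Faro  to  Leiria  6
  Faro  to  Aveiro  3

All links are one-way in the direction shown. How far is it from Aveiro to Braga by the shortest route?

20

Paths from Aveiro to Braga:
Aveiro-Faro-Leiria-Braga: 8 + 6 + 6 = 20
Aveiro-Setúbal-Faro-Leiria-Braga: 2 + 8 + 6 + 6 = 22
Best route has total 20 km.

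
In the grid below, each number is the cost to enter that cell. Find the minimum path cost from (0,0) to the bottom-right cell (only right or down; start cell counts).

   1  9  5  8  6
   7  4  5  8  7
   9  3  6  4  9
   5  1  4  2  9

Path [0,0] → [1,0] → [1,1] → [2,1] → [3,1] → [3,2] → [3,3] → [3,4]: 1 + 7 + 4 + 3 + 1 + 4 + 2 + 9 = 31.
For comparison, the top-then-right route costs 54.

31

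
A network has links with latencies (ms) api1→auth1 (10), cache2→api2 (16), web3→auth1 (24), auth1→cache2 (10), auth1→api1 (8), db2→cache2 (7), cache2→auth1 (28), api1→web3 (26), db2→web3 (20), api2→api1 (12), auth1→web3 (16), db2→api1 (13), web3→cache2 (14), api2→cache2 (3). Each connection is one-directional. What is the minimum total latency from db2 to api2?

Comparing a few candidate routes:
db2-api1-auth1-cache2-api2: 13 + 10 + 10 + 16 = 49
db2-cache2-api2: 7 + 16 = 23
db2-web3-cache2-api2: 20 + 14 + 16 = 50
db2-api1-web3-cache2-api2: 13 + 26 + 14 + 16 = 69
Best route has total 23 ms.

23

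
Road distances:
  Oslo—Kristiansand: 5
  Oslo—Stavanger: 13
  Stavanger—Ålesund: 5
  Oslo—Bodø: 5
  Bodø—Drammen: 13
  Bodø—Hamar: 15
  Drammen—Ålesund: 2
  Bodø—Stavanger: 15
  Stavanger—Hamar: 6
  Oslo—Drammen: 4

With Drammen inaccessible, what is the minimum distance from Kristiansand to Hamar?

24

A few of the Kristiansand→Hamar routes:
Kristiansand -> Oslo -> Stavanger -> Hamar: 5 + 13 + 6 = 24
Kristiansand -> Oslo -> Bodø -> Hamar: 5 + 5 + 15 = 25
Kristiansand -> Oslo -> Bodø -> Stavanger -> Hamar: 5 + 5 + 15 + 6 = 31
The minimum is 24.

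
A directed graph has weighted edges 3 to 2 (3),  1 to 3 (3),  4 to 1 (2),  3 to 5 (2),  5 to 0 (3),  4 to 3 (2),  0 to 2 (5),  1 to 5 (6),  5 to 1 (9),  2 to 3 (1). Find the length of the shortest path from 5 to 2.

Candidate routes:
5 - 0 - 2: 3 + 5 = 8
5 - 1 - 3 - 2: 9 + 3 + 3 = 15
Shortest: 8.

8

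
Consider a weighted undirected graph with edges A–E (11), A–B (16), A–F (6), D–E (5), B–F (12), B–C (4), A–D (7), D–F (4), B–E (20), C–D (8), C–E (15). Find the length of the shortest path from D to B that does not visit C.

16

Checking several routes:
D→E→B: 5 + 20 = 25
D→A→F→B: 7 + 6 + 12 = 25
D→A→B: 7 + 16 = 23
D→F→B: 4 + 12 = 16
D→F→A→B: 4 + 6 + 16 = 26
Shortest: 16.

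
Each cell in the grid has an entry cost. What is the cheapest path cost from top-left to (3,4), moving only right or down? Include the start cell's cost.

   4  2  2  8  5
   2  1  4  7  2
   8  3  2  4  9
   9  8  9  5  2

Best path: [0,0]→[0,1]→[1,1]→[2,1]→[2,2]→[2,3]→[3,3]→[3,4]
Cost: 4 + 2 + 1 + 3 + 2 + 4 + 5 + 2 = 23

23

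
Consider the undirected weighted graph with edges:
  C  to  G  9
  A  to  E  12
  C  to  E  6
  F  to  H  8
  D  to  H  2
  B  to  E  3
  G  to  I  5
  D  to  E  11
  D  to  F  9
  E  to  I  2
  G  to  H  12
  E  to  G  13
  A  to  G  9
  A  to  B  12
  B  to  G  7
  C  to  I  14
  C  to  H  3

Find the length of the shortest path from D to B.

14

Comparing a few candidate routes:
D-H-C-E-B: 2 + 3 + 6 + 3 = 14
D-E-B: 11 + 3 = 14
D-H-G-B: 2 + 12 + 7 = 21
Shortest: 14.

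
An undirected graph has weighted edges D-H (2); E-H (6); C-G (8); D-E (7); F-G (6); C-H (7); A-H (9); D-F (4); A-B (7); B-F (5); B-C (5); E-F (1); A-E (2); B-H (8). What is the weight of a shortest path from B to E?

6

Some routes from B to E:
B -> A -> E: 7 + 2 = 9
B -> F -> D -> E: 5 + 4 + 7 = 16
B -> F -> E: 5 + 1 = 6
B -> H -> D -> F -> E: 8 + 2 + 4 + 1 = 15
B -> H -> E: 8 + 6 = 14
B -> F -> D -> H -> E: 5 + 4 + 2 + 6 = 17
Best route has total 6.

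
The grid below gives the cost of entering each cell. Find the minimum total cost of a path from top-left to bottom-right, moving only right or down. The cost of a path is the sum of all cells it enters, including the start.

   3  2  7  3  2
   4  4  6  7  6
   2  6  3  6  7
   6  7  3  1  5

27

One optimal route is r0c0 → r0c1 → r1c1 → r1c2 → r2c2 → r3c2 → r3c3 → r3c4.
Its cost is 3 + 2 + 4 + 6 + 3 + 3 + 1 + 5 = 27.
(Top row then right column would cost 35.)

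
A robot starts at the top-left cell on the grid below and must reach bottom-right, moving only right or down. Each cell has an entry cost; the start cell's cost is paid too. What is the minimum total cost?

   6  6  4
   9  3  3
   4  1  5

21

Cheapest: r0c0 r0c1 r1c1 r2c1 r2c2
  6 + 6 + 3 + 1 + 5 = 21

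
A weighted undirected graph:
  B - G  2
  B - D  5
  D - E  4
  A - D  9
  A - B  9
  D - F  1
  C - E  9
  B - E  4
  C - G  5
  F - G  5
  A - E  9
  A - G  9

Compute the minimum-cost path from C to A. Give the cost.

14

A few of the C→A routes:
C - G - A: 5 + 9 = 14
C - G - B - A: 5 + 2 + 9 = 16
C - E - A: 9 + 9 = 18
C - G - B - E - A: 5 + 2 + 4 + 9 = 20
The minimum is 14.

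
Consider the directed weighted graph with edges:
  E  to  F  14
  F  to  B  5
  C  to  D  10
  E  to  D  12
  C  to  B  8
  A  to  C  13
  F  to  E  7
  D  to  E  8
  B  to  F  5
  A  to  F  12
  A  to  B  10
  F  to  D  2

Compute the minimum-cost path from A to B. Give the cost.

10

A few of the A→B routes:
A - C - B: 13 + 8 = 21
A - F - B: 12 + 5 = 17
A - B: 10
Shortest: 10.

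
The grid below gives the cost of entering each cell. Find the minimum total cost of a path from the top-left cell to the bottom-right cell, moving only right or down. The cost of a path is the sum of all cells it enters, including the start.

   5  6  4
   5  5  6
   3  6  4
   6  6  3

26

Path [0,0] [1,0] [2,0] [2,1] [2,2] [3,2]: 5 + 5 + 3 + 6 + 4 + 3 = 26.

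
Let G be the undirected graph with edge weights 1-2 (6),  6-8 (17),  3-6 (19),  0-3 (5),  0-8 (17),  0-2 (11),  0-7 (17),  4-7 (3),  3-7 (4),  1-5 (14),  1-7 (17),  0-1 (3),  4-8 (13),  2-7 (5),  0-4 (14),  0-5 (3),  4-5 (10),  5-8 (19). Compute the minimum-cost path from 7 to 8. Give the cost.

16

Some routes from 7 to 8:
7 → 4 → 8: 3 + 13 = 16
7 → 3 → 0 → 8: 4 + 5 + 17 = 26
7 → 3 → 0 → 5 → 8: 4 + 5 + 3 + 19 = 31
7 → 2 → 1 → 0 → 8: 5 + 6 + 3 + 17 = 31
The minimum is 16.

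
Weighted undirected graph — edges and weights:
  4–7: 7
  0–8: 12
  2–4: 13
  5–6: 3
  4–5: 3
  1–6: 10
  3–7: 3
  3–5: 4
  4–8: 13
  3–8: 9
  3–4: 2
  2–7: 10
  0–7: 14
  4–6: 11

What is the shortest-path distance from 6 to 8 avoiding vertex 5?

Some routes from 6 to 8 avoiding 5:
6-4-7-0-8: 11 + 7 + 14 + 12 = 44
6-4-2-7-3-8: 11 + 13 + 10 + 3 + 9 = 46
6-4-3-7-0-8: 11 + 2 + 3 + 14 + 12 = 42
6-4-3-8: 11 + 2 + 9 = 22
6-4-8: 11 + 13 = 24
6-4-7-3-8: 11 + 7 + 3 + 9 = 30
Shortest: 22.

22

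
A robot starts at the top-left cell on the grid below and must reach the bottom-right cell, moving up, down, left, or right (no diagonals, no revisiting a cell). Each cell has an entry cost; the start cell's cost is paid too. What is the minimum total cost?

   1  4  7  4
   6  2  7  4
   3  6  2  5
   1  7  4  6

Path [0,0] → [0,1] → [1,1] → [2,1] → [2,2] → [3,2] → [3,3]: 1 + 4 + 2 + 6 + 2 + 4 + 6 = 25.

25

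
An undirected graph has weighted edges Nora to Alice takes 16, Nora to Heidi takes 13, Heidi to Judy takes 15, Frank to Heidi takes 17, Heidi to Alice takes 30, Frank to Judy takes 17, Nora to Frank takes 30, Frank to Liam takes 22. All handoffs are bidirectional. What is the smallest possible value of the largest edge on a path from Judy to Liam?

22

Some routes from Judy to Liam:
Judy -> Heidi -> Frank -> Liam: max(15, 17, 22) = 22
Judy -> Heidi -> Nora -> Frank -> Liam: max(15, 13, 30, 22) = 30
Judy -> Frank -> Liam: max(17, 22) = 22
Best route has worst link 22.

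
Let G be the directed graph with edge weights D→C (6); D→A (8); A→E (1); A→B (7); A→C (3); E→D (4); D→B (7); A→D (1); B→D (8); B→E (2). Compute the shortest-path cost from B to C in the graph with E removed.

Paths from B to C avoiding E:
B-D-A-C: 8 + 8 + 3 = 19
B-D-C: 8 + 6 = 14
The minimum is 14.

14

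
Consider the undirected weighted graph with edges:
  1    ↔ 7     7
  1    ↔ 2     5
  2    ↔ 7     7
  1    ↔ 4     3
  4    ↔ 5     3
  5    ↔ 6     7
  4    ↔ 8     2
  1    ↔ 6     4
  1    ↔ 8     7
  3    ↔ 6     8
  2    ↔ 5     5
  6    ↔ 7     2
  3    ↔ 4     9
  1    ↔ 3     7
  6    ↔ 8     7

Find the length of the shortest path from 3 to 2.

12

Some routes from 3 to 2:
3→1→2: 7 + 5 = 12
3→6→1→2: 8 + 4 + 5 = 17
3→4→5→2: 9 + 3 + 5 = 17
3→6→7→2: 8 + 2 + 7 = 17
The minimum is 12.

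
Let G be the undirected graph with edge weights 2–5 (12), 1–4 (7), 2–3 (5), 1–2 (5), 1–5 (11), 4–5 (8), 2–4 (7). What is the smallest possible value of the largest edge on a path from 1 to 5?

Checking several routes:
1 → 5: max(11) = 11
1 → 2 → 5: max(5, 12) = 12
1 → 2 → 4 → 5: max(5, 7, 8) = 8
1 → 4 → 5: max(7, 8) = 8
The minimum achievable maximum is 8.

8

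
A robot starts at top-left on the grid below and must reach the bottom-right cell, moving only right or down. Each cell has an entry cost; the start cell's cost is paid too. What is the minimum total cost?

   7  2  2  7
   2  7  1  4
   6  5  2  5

Best path: (0,0) → (0,1) → (0,2) → (1,2) → (2,2) → (2,3)
Cost: 7 + 2 + 2 + 1 + 2 + 5 = 19

19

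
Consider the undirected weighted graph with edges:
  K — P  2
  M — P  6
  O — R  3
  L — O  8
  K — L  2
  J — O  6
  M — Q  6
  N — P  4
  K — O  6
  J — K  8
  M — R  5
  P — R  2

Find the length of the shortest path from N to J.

Checking several routes:
N -> P -> R -> O -> J: 4 + 2 + 3 + 6 = 15
N -> P -> K -> J: 4 + 2 + 8 = 14
N -> P -> K -> O -> J: 4 + 2 + 6 + 6 = 18
The minimum is 14.

14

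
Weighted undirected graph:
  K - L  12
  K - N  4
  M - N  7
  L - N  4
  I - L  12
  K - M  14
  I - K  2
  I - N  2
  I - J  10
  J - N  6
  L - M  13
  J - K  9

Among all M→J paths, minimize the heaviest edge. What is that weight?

7

A few of the M→J routes:
M→N→J: max(7, 6) = 7
M→N→I→K→J: max(7, 2, 2, 9) = 9
M→N→K→J: max(7, 4, 9) = 9
Smallest bottleneck: 7.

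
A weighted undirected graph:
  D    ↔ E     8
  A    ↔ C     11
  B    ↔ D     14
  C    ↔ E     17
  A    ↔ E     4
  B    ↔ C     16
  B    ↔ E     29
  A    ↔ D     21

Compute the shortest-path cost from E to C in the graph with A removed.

17

Routes from E to C avoiding A:
E-C: 17
E-B-C: 29 + 16 = 45
E-D-B-C: 8 + 14 + 16 = 38
Best route has total 17.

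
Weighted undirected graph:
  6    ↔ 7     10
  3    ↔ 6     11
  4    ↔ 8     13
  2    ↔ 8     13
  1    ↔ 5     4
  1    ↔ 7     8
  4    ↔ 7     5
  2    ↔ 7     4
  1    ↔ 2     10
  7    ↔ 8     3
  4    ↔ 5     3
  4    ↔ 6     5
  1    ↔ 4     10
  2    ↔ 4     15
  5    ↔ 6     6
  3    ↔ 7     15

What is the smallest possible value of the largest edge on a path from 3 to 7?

Comparing a few candidate routes:
3-6-4-1-7: max(11, 5, 10, 8) = 11
3-6-4-7: max(11, 5, 5) = 11
3-6-4-1-2-7: max(11, 5, 10, 10, 4) = 11
3-6-4-5-1-7: max(11, 5, 3, 4, 8) = 11
3-6-4-5-1-2-7: max(11, 5, 3, 4, 10, 4) = 11
Best route has worst link 11.

11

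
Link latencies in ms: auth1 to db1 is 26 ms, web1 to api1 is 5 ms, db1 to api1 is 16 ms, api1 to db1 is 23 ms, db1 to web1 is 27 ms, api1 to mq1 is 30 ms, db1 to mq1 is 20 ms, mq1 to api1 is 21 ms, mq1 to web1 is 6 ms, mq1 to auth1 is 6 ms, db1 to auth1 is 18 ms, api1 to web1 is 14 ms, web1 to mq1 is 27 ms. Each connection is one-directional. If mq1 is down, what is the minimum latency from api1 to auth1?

41

Candidate routes:
api1 → db1 → auth1: 23 + 18 = 41
Best route has total 41 ms.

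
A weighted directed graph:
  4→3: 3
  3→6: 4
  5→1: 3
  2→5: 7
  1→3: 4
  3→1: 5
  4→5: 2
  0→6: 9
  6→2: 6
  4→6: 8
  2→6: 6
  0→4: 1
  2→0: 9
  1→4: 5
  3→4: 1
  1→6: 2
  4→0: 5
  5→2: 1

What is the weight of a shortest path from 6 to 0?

15

Routes from 6 to 0:
6-2-5-1-4-0: 6 + 7 + 3 + 5 + 5 = 26
6-2-0: 6 + 9 = 15
6-2-5-1-3-4-0: 6 + 7 + 3 + 4 + 1 + 5 = 26
Best route has total 15.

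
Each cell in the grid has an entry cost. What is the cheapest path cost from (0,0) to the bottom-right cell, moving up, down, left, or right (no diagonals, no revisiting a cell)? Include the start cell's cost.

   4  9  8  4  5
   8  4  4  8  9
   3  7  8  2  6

One optimal route is [0,0] -> [1,0] -> [1,1] -> [1,2] -> [1,3] -> [2,3] -> [2,4].
Its cost is 4 + 8 + 4 + 4 + 8 + 2 + 6 = 36.

36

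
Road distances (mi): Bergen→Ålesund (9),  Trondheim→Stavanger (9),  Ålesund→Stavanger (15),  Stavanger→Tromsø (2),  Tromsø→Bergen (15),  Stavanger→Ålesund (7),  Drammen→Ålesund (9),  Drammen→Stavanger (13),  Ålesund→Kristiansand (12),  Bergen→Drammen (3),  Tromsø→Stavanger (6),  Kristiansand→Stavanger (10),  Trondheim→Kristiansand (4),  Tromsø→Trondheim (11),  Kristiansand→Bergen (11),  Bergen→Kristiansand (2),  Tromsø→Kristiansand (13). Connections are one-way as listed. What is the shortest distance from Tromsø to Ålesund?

Comparing a few candidate routes:
Tromsø→Bergen→Ålesund: 15 + 9 = 24
Tromsø→Stavanger→Ålesund: 6 + 7 = 13
Tromsø→Bergen→Drammen→Ålesund: 15 + 3 + 9 = 27
The minimum is 13 mi.

13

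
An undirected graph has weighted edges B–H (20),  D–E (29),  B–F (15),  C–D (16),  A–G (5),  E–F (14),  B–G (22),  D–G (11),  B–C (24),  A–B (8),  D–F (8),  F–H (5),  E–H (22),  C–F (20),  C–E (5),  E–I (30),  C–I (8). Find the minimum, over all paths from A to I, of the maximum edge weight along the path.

Comparing a few candidate routes:
A→G→D→F→E→C→I: max(5, 11, 8, 14, 5, 8) = 14
A→B→F→E→C→I: max(8, 15, 14, 5, 8) = 15
A→B→F→D→C→I: max(8, 15, 8, 16, 8) = 16
A→G→D→C→I: max(5, 11, 16, 8) = 16
The minimum achievable maximum is 14.

14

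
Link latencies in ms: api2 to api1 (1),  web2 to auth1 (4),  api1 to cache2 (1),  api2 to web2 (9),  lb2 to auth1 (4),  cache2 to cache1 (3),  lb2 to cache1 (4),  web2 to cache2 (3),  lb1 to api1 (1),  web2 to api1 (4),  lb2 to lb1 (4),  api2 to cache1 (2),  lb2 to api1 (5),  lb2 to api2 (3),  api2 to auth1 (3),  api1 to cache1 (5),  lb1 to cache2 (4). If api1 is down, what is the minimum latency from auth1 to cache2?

7

Some routes from auth1 to cache2 avoiding api1:
auth1-lb2-cache1-cache2: 4 + 4 + 3 = 11
auth1-api2-lb2-cache1-cache2: 3 + 3 + 4 + 3 = 13
auth1-web2-cache2: 4 + 3 = 7
auth1-lb2-api2-cache1-cache2: 4 + 3 + 2 + 3 = 12
auth1-api2-cache1-cache2: 3 + 2 + 3 = 8
auth1-lb2-lb1-cache2: 4 + 4 + 4 = 12
Best route has total 7 ms.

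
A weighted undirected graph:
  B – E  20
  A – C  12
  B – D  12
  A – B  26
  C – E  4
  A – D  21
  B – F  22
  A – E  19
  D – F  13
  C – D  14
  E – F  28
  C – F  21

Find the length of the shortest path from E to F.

25

A few of the E→F routes:
E - F: 28
E - C - F: 4 + 21 = 25
E - B - F: 20 + 22 = 42
E - C - D - F: 4 + 14 + 13 = 31
Shortest: 25.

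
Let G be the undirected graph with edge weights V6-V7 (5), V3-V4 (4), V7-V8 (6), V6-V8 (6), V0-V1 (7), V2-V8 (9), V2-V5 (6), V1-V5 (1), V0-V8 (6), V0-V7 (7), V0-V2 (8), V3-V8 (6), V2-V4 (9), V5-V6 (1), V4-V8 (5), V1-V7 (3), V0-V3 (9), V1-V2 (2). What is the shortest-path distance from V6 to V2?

4

Comparing a few candidate routes:
V6 → V7 → V1 → V2: 5 + 3 + 2 = 10
V6 → V8 → V2: 6 + 9 = 15
V6 → V5 → V2: 1 + 6 = 7
V6 → V5 → V1 → V2: 1 + 1 + 2 = 4
Shortest: 4.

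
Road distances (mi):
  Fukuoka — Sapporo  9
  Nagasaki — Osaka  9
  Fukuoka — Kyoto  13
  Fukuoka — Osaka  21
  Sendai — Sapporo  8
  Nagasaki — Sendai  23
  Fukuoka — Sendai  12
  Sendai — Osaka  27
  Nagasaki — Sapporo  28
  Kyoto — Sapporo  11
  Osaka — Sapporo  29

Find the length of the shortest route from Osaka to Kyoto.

Some routes from Osaka to Kyoto:
Osaka - Sendai - Sapporo - Kyoto: 27 + 8 + 11 = 46
Osaka - Fukuoka - Sapporo - Kyoto: 21 + 9 + 11 = 41
Osaka - Fukuoka - Kyoto: 21 + 13 = 34
Osaka - Sapporo - Kyoto: 29 + 11 = 40
Best route has total 34 mi.

34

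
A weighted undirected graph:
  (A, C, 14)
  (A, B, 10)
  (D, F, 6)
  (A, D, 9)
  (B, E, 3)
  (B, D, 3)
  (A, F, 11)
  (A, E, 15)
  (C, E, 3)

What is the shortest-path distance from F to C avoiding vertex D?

25

Candidate routes:
F→A→B→E→C: 11 + 10 + 3 + 3 = 27
F→A→E→C: 11 + 15 + 3 = 29
F→A→C: 11 + 14 = 25
Best route has total 25.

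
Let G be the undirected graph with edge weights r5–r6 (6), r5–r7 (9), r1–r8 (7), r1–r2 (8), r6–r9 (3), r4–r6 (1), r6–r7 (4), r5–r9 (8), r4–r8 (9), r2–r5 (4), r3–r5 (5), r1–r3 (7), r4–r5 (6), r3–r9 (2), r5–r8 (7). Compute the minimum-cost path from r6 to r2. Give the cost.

10

Some routes from r6 to r2:
r6 - r5 - r2: 6 + 4 = 10
r6 - r4 - r5 - r2: 1 + 6 + 4 = 11
r6 - r9 - r5 - r2: 3 + 8 + 4 = 15
r6 - r9 - r3 - r5 - r2: 3 + 2 + 5 + 4 = 14
The minimum is 10.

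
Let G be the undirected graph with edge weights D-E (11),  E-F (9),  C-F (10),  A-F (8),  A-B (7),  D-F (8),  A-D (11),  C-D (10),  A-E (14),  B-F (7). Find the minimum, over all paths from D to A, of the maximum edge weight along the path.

Some routes from D to A:
D → C → F → B → A: max(10, 10, 7, 7) = 10
D → A: max(11) = 11
D → F → B → A: max(8, 7, 7) = 8
D → F → A: max(8, 8) = 8
D → C → F → A: max(10, 10, 8) = 10
D → E → F → B → A: max(11, 9, 7, 7) = 11
Smallest bottleneck: 8.

8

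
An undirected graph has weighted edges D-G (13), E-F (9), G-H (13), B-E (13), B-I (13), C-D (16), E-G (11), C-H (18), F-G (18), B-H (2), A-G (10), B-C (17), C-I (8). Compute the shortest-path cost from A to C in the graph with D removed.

41

Comparing a few candidate routes:
A -> G -> H -> B -> I -> C: 10 + 13 + 2 + 13 + 8 = 46
A -> G -> H -> C: 10 + 13 + 18 = 41
A -> G -> E -> B -> C: 10 + 11 + 13 + 17 = 51
A -> G -> H -> B -> C: 10 + 13 + 2 + 17 = 42
A -> G -> E -> B -> H -> C: 10 + 11 + 13 + 2 + 18 = 54
Shortest: 41.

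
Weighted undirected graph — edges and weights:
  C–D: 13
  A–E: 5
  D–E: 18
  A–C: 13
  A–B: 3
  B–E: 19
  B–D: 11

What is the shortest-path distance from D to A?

14

Candidate routes:
D→E→B→A: 18 + 19 + 3 = 40
D→E→A: 18 + 5 = 23
D→C→A: 13 + 13 = 26
D→B→E→A: 11 + 19 + 5 = 35
D→B→A: 11 + 3 = 14
Best route has total 14.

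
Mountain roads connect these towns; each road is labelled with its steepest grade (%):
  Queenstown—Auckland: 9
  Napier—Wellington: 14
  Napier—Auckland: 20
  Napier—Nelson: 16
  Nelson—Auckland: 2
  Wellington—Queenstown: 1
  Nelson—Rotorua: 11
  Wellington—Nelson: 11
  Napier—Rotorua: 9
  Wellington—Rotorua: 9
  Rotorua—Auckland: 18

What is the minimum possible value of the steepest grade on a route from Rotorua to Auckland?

A few of the Rotorua→Auckland routes:
Rotorua→Nelson→Auckland: max(11, 2) = 11
Rotorua→Napier→Wellington→Nelson→Auckland: max(9, 14, 11, 2) = 14
Rotorua→Wellington→Nelson→Auckland: max(9, 11, 2) = 11
Rotorua→Nelson→Wellington→Queenstown→Auckland: max(11, 11, 1, 9) = 11
Rotorua→Wellington→Queenstown→Auckland: max(9, 1, 9) = 9
Best route has worst link 9%.

9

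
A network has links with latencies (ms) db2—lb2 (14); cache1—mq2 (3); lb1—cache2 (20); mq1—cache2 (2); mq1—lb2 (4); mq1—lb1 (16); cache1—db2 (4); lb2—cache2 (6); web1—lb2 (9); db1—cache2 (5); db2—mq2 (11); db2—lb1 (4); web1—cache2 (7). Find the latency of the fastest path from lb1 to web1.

Comparing a few candidate routes:
lb1 → cache2 → web1: 20 + 7 = 27
lb1 → mq1 → lb2 → web1: 16 + 4 + 9 = 29
lb1 → db2 → lb2 → web1: 4 + 14 + 9 = 27
lb1 → mq1 → cache2 → web1: 16 + 2 + 7 = 25
The minimum is 25 ms.

25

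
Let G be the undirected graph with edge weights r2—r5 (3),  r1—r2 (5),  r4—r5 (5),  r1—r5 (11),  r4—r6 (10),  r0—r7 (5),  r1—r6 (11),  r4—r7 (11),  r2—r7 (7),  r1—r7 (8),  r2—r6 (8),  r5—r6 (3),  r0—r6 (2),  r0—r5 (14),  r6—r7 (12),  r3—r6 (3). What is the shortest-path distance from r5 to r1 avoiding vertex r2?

Some routes from r5 to r1 avoiding r2:
r5→r6→r0→r7→r1: 3 + 2 + 5 + 8 = 18
r5→r6→r1: 3 + 11 = 14
r5→r1: 11
r5→r6→r7→r1: 3 + 12 + 8 = 23
The minimum is 11.

11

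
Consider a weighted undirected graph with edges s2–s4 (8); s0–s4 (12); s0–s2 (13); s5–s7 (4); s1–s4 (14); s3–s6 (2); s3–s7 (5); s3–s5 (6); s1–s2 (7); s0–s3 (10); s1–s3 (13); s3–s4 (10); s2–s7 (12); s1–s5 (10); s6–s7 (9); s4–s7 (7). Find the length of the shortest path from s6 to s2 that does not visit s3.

21

Some routes from s6 to s2 avoiding s3:
s6-s7-s4-s1-s2: 9 + 7 + 14 + 7 = 37
s6-s7-s5-s1-s2: 9 + 4 + 10 + 7 = 30
s6-s7-s2: 9 + 12 = 21
s6-s7-s4-s2: 9 + 7 + 8 = 24
Best route has total 21.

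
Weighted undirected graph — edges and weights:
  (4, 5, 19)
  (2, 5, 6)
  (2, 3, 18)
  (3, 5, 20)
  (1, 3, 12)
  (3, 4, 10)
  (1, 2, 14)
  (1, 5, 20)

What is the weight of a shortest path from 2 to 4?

Comparing a few candidate routes:
2 - 3 - 4: 18 + 10 = 28
2 - 5 - 4: 6 + 19 = 25
2 - 1 - 3 - 4: 14 + 12 + 10 = 36
The minimum is 25.

25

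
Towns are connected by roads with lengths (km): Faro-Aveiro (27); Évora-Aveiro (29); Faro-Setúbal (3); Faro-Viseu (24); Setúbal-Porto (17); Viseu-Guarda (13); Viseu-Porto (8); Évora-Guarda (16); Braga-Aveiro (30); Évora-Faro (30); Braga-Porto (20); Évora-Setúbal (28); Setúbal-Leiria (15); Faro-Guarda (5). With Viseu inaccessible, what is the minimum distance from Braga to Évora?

59

Checking several routes:
Braga-Porto-Setúbal-Évora: 20 + 17 + 28 = 65
Braga-Porto-Setúbal-Faro-Guarda-Évora: 20 + 17 + 3 + 5 + 16 = 61
Braga-Aveiro-Évora: 30 + 29 = 59
The minimum is 59 km.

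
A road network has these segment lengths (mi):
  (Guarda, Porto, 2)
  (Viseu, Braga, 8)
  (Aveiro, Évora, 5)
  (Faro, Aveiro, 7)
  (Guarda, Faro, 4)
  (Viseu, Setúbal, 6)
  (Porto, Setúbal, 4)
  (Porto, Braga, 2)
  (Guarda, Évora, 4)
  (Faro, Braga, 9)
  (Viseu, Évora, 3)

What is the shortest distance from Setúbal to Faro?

10

A few of the Setúbal→Faro routes:
Setúbal → Porto → Guarda → Faro: 4 + 2 + 4 = 10
Setúbal → Viseu → Évora → Aveiro → Faro: 6 + 3 + 5 + 7 = 21
Setúbal → Porto → Guarda → Évora → Aveiro → Faro: 4 + 2 + 4 + 5 + 7 = 22
Setúbal → Viseu → Évora → Guarda → Faro: 6 + 3 + 4 + 4 = 17
Setúbal → Porto → Braga → Faro: 4 + 2 + 9 = 15
The minimum is 10 mi.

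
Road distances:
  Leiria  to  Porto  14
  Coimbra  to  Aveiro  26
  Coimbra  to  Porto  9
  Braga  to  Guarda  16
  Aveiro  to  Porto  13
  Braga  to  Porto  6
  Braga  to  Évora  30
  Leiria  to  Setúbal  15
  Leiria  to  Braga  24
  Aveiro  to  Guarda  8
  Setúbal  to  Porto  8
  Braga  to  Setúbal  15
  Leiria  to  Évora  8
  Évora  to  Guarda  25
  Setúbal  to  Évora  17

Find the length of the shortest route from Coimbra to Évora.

Some routes from Coimbra to Évora:
Coimbra -> Porto -> Leiria -> Évora: 9 + 14 + 8 = 31
Coimbra -> Porto -> Setúbal -> Leiria -> Évora: 9 + 8 + 15 + 8 = 40
Coimbra -> Porto -> Setúbal -> Évora: 9 + 8 + 17 = 34
Shortest: 31.

31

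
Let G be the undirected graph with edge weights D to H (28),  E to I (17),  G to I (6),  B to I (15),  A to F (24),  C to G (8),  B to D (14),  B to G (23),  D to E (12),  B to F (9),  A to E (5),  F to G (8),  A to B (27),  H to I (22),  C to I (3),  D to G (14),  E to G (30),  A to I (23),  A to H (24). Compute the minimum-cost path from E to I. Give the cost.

Some routes from E to I:
E -> D -> G -> I: 12 + 14 + 6 = 32
E -> I: 17
E -> A -> I: 5 + 23 = 28
The minimum is 17.

17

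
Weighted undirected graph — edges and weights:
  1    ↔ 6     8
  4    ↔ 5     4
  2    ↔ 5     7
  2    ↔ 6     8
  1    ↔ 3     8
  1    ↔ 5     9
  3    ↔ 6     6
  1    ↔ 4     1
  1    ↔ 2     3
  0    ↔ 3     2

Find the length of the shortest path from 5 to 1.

Candidate routes:
5-2-1: 7 + 3 = 10
5-2-6-1: 7 + 8 + 8 = 23
5-1: 9
5-4-1: 4 + 1 = 5
5-2-6-3-1: 7 + 8 + 6 + 8 = 29
Shortest: 5.

5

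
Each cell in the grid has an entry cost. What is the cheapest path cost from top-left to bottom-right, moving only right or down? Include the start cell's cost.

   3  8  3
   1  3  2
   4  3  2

11

Cheapest: (0,0) -> (1,0) -> (1,1) -> (1,2) -> (2,2)
  3 + 1 + 3 + 2 + 2 = 11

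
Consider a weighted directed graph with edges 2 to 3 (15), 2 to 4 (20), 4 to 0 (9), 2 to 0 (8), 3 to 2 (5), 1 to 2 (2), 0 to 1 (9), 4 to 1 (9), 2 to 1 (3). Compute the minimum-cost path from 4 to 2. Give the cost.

11

Paths from 4 to 2:
4 - 0 - 1 - 2: 9 + 9 + 2 = 20
4 - 1 - 2: 9 + 2 = 11
Best route has total 11.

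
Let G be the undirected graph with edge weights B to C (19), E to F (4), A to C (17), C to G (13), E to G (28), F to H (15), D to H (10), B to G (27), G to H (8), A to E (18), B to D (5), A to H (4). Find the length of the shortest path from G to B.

23

Checking several routes:
G-H-D-B: 8 + 10 + 5 = 23
G-C-B: 13 + 19 = 32
G-E-F-H-D-B: 28 + 4 + 15 + 10 + 5 = 62
G-H-A-C-B: 8 + 4 + 17 + 19 = 48
G-B: 27
G-C-A-H-D-B: 13 + 17 + 4 + 10 + 5 = 49
Best route has total 23.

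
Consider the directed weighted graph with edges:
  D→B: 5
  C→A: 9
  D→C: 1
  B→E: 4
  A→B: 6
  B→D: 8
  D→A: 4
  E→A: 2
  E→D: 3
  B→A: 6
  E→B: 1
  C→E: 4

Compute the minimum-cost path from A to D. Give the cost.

13

Routes from A to D:
A -> B -> E -> D: 6 + 4 + 3 = 13
A -> B -> D: 6 + 8 = 14
Best route has total 13.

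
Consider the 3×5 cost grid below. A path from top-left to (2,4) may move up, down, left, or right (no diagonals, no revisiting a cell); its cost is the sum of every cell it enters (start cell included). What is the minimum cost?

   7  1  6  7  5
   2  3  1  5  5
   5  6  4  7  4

26

Best path: (0,0) (0,1) (1,1) (1,2) (1,3) (1,4) (2,4)
Cost: 7 + 1 + 3 + 1 + 5 + 5 + 4 = 26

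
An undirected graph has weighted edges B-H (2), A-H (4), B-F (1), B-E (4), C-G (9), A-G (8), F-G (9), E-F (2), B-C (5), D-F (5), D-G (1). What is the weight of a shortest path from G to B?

7

Some routes from G to B:
G - C - B: 9 + 5 = 14
G - F - B: 9 + 1 = 10
G - D - F - E - B: 1 + 5 + 2 + 4 = 12
G - A - H - B: 8 + 4 + 2 = 14
G - D - F - B: 1 + 5 + 1 = 7
Shortest: 7.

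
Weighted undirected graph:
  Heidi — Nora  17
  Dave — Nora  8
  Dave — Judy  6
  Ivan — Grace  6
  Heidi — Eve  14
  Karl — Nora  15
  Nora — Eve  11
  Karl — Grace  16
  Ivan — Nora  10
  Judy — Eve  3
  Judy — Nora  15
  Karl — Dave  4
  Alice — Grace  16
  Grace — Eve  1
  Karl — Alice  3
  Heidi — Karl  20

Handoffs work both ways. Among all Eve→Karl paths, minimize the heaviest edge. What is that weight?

Some routes from Eve to Karl:
Eve→Grace→Ivan→Nora→Dave→Karl: max(1, 6, 10, 8, 4) = 10
Eve→Nora→Dave→Karl: max(11, 8, 4) = 11
Eve→Judy→Dave→Karl: max(3, 6, 4) = 6
Eve→Judy→Nora→Karl: max(3, 15, 15) = 15
Eve→Judy→Nora→Dave→Karl: max(3, 15, 8, 4) = 15
The minimum achievable maximum is 6.

6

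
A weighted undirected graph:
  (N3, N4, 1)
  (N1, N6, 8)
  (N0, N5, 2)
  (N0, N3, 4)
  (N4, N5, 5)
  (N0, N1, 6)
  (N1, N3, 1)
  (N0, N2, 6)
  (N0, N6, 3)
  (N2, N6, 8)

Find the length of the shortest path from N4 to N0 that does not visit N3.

7

Paths from N4 to N0 avoiding N3:
N4 → N5 → N0: 5 + 2 = 7
Best route has total 7.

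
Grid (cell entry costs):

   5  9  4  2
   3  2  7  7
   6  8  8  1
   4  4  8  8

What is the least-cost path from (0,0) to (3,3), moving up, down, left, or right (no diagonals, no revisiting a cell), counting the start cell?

33

Take (0,0) (1,0) (1,1) (1,2) (1,3) (2,3) (3,3) for a total of 5 + 3 + 2 + 7 + 7 + 1 + 8 = 33.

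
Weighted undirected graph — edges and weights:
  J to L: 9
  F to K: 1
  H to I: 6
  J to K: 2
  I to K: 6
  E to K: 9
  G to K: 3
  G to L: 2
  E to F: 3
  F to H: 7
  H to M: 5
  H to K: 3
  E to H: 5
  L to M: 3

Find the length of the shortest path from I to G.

9

Comparing a few candidate routes:
I -> H -> F -> K -> G: 6 + 7 + 1 + 3 = 17
I -> H -> K -> G: 6 + 3 + 3 = 12
I -> H -> M -> L -> G: 6 + 5 + 3 + 2 = 16
I -> K -> G: 6 + 3 = 9
Best route has total 9.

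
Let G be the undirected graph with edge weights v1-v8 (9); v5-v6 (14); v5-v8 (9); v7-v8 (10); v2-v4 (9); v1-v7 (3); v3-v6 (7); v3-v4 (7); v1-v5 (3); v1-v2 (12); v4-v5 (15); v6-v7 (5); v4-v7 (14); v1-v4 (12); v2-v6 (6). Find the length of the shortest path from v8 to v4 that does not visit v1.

Some routes from v8 to v4 avoiding v1:
v8→v5→v4: 9 + 15 = 24
v8→v7→v4: 10 + 14 = 24
v8→v7→v6→v3→v4: 10 + 5 + 7 + 7 = 29
Best route has total 24.

24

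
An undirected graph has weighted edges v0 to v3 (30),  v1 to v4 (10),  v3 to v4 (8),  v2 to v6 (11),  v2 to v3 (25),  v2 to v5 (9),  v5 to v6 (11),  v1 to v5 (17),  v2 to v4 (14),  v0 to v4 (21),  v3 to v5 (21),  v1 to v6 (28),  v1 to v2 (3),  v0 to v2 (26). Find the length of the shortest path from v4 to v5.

Some routes from v4 to v5:
v4 → v1 → v5: 10 + 17 = 27
v4 → v1 → v2 → v5: 10 + 3 + 9 = 22
v4 → v3 → v5: 8 + 21 = 29
v4 → v2 → v5: 14 + 9 = 23
v4 → v2 → v1 → v5: 14 + 3 + 17 = 34
v4 → v1 → v2 → v6 → v5: 10 + 3 + 11 + 11 = 35
The minimum is 22.

22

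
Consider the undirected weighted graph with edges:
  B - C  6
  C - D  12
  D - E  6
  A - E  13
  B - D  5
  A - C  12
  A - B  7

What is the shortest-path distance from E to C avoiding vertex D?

Candidate routes:
E-A-C: 13 + 12 = 25
E-A-B-C: 13 + 7 + 6 = 26
The minimum is 25.

25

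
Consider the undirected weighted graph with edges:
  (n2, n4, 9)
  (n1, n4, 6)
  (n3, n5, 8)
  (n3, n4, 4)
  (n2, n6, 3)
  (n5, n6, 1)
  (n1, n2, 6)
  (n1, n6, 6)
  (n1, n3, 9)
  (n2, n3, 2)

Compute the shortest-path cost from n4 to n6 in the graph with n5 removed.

9

Some routes from n4 to n6 avoiding n5:
n4-n1-n2-n6: 6 + 6 + 3 = 15
n4-n1-n6: 6 + 6 = 12
n4-n3-n2-n6: 4 + 2 + 3 = 9
n4-n3-n2-n1-n6: 4 + 2 + 6 + 6 = 18
n4-n2-n6: 9 + 3 = 12
Best route has total 9.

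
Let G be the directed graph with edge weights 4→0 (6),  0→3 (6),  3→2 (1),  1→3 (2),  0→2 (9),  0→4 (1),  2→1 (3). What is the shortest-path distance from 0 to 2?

Paths from 0 to 2:
0 → 3 → 2: 6 + 1 = 7
0 → 2: 9
Best route has total 7.

7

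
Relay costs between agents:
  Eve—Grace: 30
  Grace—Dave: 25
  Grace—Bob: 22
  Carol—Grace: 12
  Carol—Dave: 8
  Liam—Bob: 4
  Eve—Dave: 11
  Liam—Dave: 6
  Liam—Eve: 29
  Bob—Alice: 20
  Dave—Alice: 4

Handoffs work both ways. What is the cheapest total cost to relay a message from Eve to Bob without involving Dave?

Candidate routes:
Eve-Grace-Bob: 30 + 22 = 52
Eve-Liam-Bob: 29 + 4 = 33
Shortest: 33.

33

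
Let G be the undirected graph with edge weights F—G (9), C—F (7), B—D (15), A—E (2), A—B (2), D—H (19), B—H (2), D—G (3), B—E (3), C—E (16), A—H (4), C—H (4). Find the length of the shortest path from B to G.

18

Some routes from B to G:
B→H→C→F→G: 2 + 4 + 7 + 9 = 22
B→H→D→G: 2 + 19 + 3 = 24
B→D→G: 15 + 3 = 18
The minimum is 18.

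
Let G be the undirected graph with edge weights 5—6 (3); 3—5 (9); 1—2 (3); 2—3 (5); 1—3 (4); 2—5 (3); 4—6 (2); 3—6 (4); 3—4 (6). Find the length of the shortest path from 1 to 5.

Some routes from 1 to 5:
1→3→4→6→5: 4 + 6 + 2 + 3 = 15
1→2→5: 3 + 3 = 6
1→2→3→6→5: 3 + 5 + 4 + 3 = 15
1→3→5: 4 + 9 = 13
1→3→2→5: 4 + 5 + 3 = 12
1→3→6→5: 4 + 4 + 3 = 11
The minimum is 6.

6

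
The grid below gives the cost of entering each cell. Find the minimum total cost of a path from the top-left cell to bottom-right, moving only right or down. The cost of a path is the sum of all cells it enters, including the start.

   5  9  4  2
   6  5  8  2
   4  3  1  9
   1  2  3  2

23

Path r0c0 r1c0 r2c0 r3c0 r3c1 r3c2 r3c3: 5 + 6 + 4 + 1 + 2 + 3 + 2 = 23.
For comparison, the top-then-right route costs 33.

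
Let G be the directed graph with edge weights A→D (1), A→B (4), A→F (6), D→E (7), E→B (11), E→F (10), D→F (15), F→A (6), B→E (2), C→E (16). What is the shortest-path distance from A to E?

Paths from A to E:
A → D → E: 1 + 7 = 8
A → B → E: 4 + 2 = 6
Shortest: 6.

6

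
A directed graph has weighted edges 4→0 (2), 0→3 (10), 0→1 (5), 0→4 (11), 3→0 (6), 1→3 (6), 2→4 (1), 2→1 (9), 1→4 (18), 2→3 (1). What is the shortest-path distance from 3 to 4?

17

Paths from 3 to 4:
3-0-4: 6 + 11 = 17
3-0-1-4: 6 + 5 + 18 = 29
Shortest: 17.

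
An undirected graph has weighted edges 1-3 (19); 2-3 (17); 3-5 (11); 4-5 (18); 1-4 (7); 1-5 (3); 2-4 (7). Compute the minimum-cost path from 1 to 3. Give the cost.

14

Candidate routes:
1 → 4 → 2 → 3: 7 + 7 + 17 = 31
1 → 5 → 3: 3 + 11 = 14
1 → 5 → 4 → 2 → 3: 3 + 18 + 7 + 17 = 45
1 → 4 → 5 → 3: 7 + 18 + 11 = 36
1 → 3: 19
The minimum is 14.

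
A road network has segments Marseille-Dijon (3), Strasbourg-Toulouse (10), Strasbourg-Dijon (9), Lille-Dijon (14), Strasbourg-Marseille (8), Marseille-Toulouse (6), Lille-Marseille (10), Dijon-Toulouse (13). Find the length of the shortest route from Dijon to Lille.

Paths from Dijon to Lille:
Dijon - Lille: 14
Dijon - Marseille - Lille: 3 + 10 = 13
Dijon - Toulouse - Marseille - Lille: 13 + 6 + 10 = 29
Dijon - Toulouse - Strasbourg - Marseille - Lille: 13 + 10 + 8 + 10 = 41
Dijon - Strasbourg - Toulouse - Marseille - Lille: 9 + 10 + 6 + 10 = 35
Dijon - Strasbourg - Marseille - Lille: 9 + 8 + 10 = 27
Shortest: 13 mi.

13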